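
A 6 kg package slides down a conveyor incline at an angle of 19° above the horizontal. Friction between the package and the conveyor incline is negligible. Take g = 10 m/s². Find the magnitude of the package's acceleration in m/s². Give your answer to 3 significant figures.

Resolving the weight along the incline: the component pulling the package down the slope is mg sin 19° = 6 × 10 × 0.3256 = 19.536 N, and the normal force is N = mg cos 19° = 6 × 10 × 0.9455 = 56.730 N.
With no friction the net force along the incline is 19.536 N, so a = g sin 19° = 19.536 / 6 = 3.2560 m/s².

3.26 m/s²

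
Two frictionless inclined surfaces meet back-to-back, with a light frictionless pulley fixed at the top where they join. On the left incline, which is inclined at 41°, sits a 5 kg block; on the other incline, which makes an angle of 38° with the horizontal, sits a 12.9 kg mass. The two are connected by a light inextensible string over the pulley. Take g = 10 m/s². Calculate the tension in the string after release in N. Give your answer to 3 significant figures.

45.8 N

Resolve each weight along its own incline: the 5 kg mass has component 5 × 10 × sin 41° = 32.803 N down its slope, and the 12.9 kg mass has 12.9 × 10 × sin 38° = 79.420 N down its slope.
The 12.9 kg side's 79.420 N exceeds the other side's 32.803 N, so that mass slides down and the 5 kg mass slides up. Taking that direction as positive, Newton's second law for the whole system gives 79.420 − 32.803 = (5 + 12.9) a, so a = 46.617 / 17.9 = 2.6043 m/s².
For the 5 kg mass (up-slope positive): T − 32.803 = 5 × 2.6043, so T = 45.825 N.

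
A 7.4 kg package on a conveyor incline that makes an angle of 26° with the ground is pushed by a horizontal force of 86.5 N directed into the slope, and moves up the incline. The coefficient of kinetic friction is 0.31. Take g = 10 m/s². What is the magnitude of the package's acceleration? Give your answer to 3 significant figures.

1.75 m/s²

The horizontal push has components F cos 26° = 86.5 × 0.8988 = 77.746 N up the incline and F sin 26° = 86.5 × 0.4384 = 37.922 N pressing into the surface.
The normal force is therefore N = mg cos 26° + F sin 26° = 66.511 + 37.922 = 104.433 N, and kinetic friction down the slope is μN = 0.31 × 104.433 = 32.374 N.
Along the incline: F cos 26° − mg sin 26° − μN = ma, so 77.746 − 32.442 − 32.374 = 7.4 a, giving a = 1.7473 m/s².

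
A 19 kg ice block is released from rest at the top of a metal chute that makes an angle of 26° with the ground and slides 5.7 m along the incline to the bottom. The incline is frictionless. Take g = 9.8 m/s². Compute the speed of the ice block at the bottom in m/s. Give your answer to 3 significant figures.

7.00 m/s

The weight component along the incline is mg sin 26° = 81.625 N and the normal force is N = mg cos 26° = 167.355 N.
With no friction, a = g sin 26° = 4.2960 m/s².
Starting from rest over a distance of 5.7 m, v² = 2aL = 2 × 4.2960 × 5.7 = 48.9744, so v = 6.9982 m/s.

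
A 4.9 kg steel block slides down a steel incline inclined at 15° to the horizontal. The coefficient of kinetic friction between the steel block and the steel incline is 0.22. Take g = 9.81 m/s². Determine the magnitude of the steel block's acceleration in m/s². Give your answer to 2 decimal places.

0.45 m/s²

Resolving the weight along the incline: the component pulling the steel block down the slope is mg sin 15° = 4.9 × 9.81 × 0.2588 = 12.440 N, and the normal force is N = mg cos 15° = 4.9 × 9.81 × 0.9659 = 46.430 N.
Kinetic friction acts up the slope with magnitude f = μN = 0.22 × 46.430 = 10.215 N.
Net force along the incline is 12.440 − 10.215 = 2.225 N, so a = 2.225 / 4.9 = 0.4541 m/s².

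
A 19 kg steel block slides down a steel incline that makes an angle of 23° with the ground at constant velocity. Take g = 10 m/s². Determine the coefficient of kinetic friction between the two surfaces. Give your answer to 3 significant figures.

0.424

At constant velocity the net force along the incline is zero: mg sin 23° = μ mg cos 23°.
So μ = tan 23° = 0.3907 / 0.9205 = 0.4244.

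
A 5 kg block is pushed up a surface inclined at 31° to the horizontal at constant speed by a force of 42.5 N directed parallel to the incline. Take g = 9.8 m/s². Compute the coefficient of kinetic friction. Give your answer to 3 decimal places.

At constant speed ΣF = 0 along the incline. The applied 42.5 N acts up the slope; the weight component mg sin 31° = 25.237 N and kinetic friction μN both act down the slope.
So 42.5 = 25.237 + μ × 42.001, giving μ = (42.5 − 25.237) / 42.001 = 0.4110.

0.411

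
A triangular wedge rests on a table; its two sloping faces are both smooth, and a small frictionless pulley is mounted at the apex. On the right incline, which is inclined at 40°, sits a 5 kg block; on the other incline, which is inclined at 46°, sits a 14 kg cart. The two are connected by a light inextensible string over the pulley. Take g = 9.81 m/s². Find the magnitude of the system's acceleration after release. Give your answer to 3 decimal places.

Resolve each weight along its own incline: the 5 kg mass has component 5 × 9.81 × sin 40° = 31.529 N down its slope, and the 14 kg mass has 14 × 9.81 × sin 46° = 98.794 N down its slope.
The 14 kg side's 98.794 N exceeds the other side's 31.529 N, so that mass slides down and the 5 kg mass slides up. Taking that direction as positive, Newton's second law for the whole system gives 98.794 − 31.529 = (5 + 14) a, so a = 67.265 / 19 = 3.5403 m/s².

3.540 m/s²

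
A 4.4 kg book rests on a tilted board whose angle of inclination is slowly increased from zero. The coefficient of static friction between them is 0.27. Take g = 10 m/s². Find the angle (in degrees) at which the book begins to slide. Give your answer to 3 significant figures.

At the threshold of sliding, static friction is at its maximum μ_s N and exactly balances the weight component along the incline: mg sin θ = μ_s mg cos θ.
Hence tan θ = μ_s = 0.27, so θ = arctan(0.27) = 15.1096°.

15.1°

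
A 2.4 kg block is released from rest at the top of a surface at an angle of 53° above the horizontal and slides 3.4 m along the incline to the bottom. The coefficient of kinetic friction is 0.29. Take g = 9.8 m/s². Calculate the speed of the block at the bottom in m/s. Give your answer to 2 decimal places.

6.45 m/s

The weight component along the incline is mg sin 53° = 18.784 N and the normal force is N = mg cos 53° = 14.155 N.
Friction up the slope is f = μN = 0.29 × 14.155 = 4.105 N, so the net downslope force is 18.784 − 4.105 = 14.679 N and a = 14.679 / 2.4 = 6.1162 m/s².
Starting from rest over a distance of 3.4 m, v² = 2aL = 2 × 6.1162 × 3.4 = 41.5902, so v = 6.4490 m/s.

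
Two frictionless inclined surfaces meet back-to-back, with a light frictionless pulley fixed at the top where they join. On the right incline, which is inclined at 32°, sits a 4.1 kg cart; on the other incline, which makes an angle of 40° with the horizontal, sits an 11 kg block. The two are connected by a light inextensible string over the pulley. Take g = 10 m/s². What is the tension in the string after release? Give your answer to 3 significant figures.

Resolve each weight along its own incline: the 4.1 kg mass has component 4.1 × 10 × sin 32° = 21.727 N down its slope, and the 11 kg mass has 11 × 10 × sin 40° = 70.707 N down its slope.
The 11 kg side's 70.707 N exceeds the other side's 21.727 N, so that mass slides down and the 4.1 kg mass slides up. Taking that direction as positive, Newton's second law for the whole system gives 70.707 − 21.727 = (4.1 + 11) a, so a = 48.980 / 15.1 = 3.2437 m/s².
For the 4.1 kg mass (up-slope positive): T − 21.727 = 4.1 × 3.2437, so T = 35.026 N.

35.0 N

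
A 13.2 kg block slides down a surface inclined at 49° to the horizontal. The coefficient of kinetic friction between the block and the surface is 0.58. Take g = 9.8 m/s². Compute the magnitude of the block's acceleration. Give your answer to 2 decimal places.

Resolving the weight along the incline: the component pulling the block down the slope is mg sin 49° = 13.2 × 9.8 × 0.7547 = 97.628 N, and the normal force is N = mg cos 49° = 13.2 × 9.8 × 0.6561 = 84.873 N.
Kinetic friction acts up the slope with magnitude f = μN = 0.58 × 84.873 = 49.226 N.
Net force along the incline is 97.628 − 49.226 = 48.402 N, so a = 48.402 / 13.2 = 3.6668 m/s².

3.67 m/s²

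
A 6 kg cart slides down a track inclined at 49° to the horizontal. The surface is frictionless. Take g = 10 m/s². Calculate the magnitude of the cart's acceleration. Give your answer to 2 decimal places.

Resolving the weight along the incline: the component pulling the cart down the slope is mg sin 49° = 6 × 10 × 0.7547 = 45.282 N, and the normal force is N = mg cos 49° = 6 × 10 × 0.6561 = 39.366 N.
With no friction the net force along the incline is 45.282 N, so a = g sin 49° = 45.282 / 6 = 7.5470 m/s².

7.55 m/s²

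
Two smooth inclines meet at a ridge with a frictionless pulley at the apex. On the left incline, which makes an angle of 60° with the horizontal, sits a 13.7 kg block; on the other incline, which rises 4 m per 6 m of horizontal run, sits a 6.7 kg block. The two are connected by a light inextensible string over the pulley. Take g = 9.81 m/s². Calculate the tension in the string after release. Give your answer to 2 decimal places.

62.71 N

Resolve each weight along its own incline: the 13.7 kg mass has component 13.7 × 9.81 × sin 60° = 116.391 N down its slope, and the 6.7 kg mass has 6.7 × 9.81 × sin 33.69° = 36.459 N down its slope.
The 13.7 kg side's 116.391 N exceeds the other side's 36.459 N, so that mass slides down and the 6.7 kg mass slides up. Taking that direction as positive, Newton's second law for the whole system gives 116.391 − 36.459 = (13.7 + 6.7) a, so a = 79.932 / 20.4 = 3.9182 m/s².
For the 6.7 kg mass (up-slope positive): T − 36.459 = 6.7 × 3.9182, so T = 62.711 N.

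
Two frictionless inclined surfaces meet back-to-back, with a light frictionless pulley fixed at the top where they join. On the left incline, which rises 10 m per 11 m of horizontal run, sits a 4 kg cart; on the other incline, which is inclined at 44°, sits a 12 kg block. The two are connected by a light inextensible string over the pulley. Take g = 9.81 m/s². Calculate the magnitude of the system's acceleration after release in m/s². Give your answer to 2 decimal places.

Resolve each weight along its own incline: the 4 kg mass has component 4 × 9.81 × sin 42.27° = 26.396 N down its slope, and the 12 kg mass has 12 × 9.81 × sin 44° = 81.775 N down its slope.
The 12 kg side's 81.775 N exceeds the other side's 26.396 N, so that mass slides down and the 4 kg mass slides up. Taking that direction as positive, Newton's second law for the whole system gives 81.775 − 26.396 = (4 + 12) a, so a = 55.379 / 16 = 3.4612 m/s².

3.46 m/s²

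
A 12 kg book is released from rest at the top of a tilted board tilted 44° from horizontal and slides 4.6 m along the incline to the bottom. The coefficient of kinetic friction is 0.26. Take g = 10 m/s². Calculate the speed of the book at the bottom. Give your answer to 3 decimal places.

The weight component along the incline is mg sin 44° = 83.359 N and the normal force is N = mg cos 44° = 86.321 N.
Friction up the slope is f = μN = 0.26 × 86.321 = 22.443 N, so the net downslope force is 83.359 − 22.443 = 60.916 N and a = 60.916 / 12 = 5.0763 m/s².
Starting from rest over a distance of 4.6 m, v² = 2aL = 2 × 5.0763 × 4.6 = 46.7020, so v = 6.8339 m/s.

6.834 m/s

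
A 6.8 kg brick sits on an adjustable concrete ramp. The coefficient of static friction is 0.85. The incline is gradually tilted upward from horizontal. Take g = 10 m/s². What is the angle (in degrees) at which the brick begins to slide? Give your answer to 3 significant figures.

At the threshold of sliding, static friction is at its maximum μ_s N and exactly balances the weight component along the incline: mg sin θ = μ_s mg cos θ.
Hence tan θ = μ_s = 0.85, so θ = arctan(0.85) = 40.3645°.

40.4°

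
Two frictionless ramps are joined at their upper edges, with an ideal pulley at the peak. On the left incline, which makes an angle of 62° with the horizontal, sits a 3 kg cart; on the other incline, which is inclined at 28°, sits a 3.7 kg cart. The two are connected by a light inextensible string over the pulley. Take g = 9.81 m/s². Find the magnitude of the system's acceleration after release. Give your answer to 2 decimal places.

Resolve each weight along its own incline: the 3 kg mass has component 3 × 9.81 × sin 62° = 25.985 N down its slope, and the 3.7 kg mass has 3.7 × 9.81 × sin 28° = 17.040 N down its slope.
The 3 kg side's 25.985 N exceeds the other side's 17.040 N, so that mass slides down and the 3.7 kg mass slides up. Taking that direction as positive, Newton's second law for the whole system gives 25.985 − 17.040 = (3 + 3.7) a, so a = 8.945 / 6.7 = 1.3351 m/s².

1.34 m/s²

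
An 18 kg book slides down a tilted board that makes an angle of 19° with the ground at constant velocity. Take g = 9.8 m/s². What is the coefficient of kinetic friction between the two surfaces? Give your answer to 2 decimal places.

0.34

At constant velocity the net force along the incline is zero: mg sin 19° = μ mg cos 19°.
So μ = tan 19° = 0.3256 / 0.9455 = 0.3444.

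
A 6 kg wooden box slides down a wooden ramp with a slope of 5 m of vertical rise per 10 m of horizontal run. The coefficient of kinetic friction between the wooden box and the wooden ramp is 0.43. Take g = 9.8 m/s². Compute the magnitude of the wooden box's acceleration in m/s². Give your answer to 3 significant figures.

Resolving the weight along the incline: the component pulling the wooden box down the slope is mg sin 26.57° = 6 × 9.8 × 0.4472 = 26.295 N, and the normal force is N = mg cos 26.57° = 6 × 9.8 × 0.8944 = 52.591 N.
Kinetic friction acts up the slope with magnitude f = μN = 0.43 × 52.591 = 22.614 N.
Net force along the incline is 26.295 − 22.614 = 3.681 N, so a = 3.681 / 6 = 0.6135 m/s².

0.614 m/s²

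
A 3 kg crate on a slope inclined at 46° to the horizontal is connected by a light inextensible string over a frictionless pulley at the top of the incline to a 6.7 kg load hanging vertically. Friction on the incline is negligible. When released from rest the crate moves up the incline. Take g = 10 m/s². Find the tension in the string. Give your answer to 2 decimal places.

35.63 N

For the crate on the incline: the weight component along the slope is m₁g sin 46° = 3 × 10 × 0.7193 = 21.579 N and the normal force is N = m₁g cos 46° = 20.840 N.
Newton's second law for the crate (up-slope positive): T − 21.579 = 3 a. For the hanging load (downward positive): 6.7 × 10 − T = 6.7 a.
Adding the two equations eliminates T: 45.421 = 9.7 a, so a = 4.6826 m/s².
Then from the hanging load's equation, T = 6.7 × (10 − 4.6826) = 35.627 N.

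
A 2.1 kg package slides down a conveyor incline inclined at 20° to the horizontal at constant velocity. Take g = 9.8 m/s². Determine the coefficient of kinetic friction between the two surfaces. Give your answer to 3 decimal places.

0.364

At constant velocity the net force along the incline is zero: mg sin 20° = μ mg cos 20°.
So μ = tan 20° = 0.3420 / 0.9397 = 0.3639.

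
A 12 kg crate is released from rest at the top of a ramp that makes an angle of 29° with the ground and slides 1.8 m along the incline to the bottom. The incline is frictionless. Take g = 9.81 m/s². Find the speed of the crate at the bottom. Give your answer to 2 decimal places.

The weight component along the incline is mg sin 29° = 57.072 N and the normal force is N = mg cos 29° = 102.960 N.
With no friction, a = g sin 29° = 4.7560 m/s².
Starting from rest over a distance of 1.8 m, v² = 2aL = 2 × 4.7560 × 1.8 = 17.1216, so v = 4.1378 m/s.

4.14 m/s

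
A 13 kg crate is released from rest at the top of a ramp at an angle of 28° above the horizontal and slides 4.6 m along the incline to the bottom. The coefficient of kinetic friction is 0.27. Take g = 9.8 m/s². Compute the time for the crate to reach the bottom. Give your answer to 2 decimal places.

2.02 s

The weight component along the incline is mg sin 28° = 59.811 N and the normal force is N = mg cos 28° = 112.488 N.
Friction up the slope is f = μN = 0.27 × 112.488 = 30.372 N, so the net downslope force is 59.811 − 30.372 = 29.439 N and a = 29.439 / 13 = 2.2645 m/s².
Starting from rest, L = ½at², so t = √(2L/a) = √(2 × 4.6 / 2.2645) = 2.0156 s.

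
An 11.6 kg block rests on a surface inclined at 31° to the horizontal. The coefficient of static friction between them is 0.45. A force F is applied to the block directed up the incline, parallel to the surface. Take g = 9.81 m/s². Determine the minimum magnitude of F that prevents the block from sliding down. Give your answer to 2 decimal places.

14.72 N

The normal force is N = mg cos 31° = 97.542 N. With F at its minimum the block is on the verge of sliding down, so static friction is at its maximum μ_s N = 0.45 × 97.542 = 43.894 N and acts up the slope.
Equilibrium along the incline: F + μ_s N = mg sin 31°, so F = 58.609 − 43.894 = 14.715 N.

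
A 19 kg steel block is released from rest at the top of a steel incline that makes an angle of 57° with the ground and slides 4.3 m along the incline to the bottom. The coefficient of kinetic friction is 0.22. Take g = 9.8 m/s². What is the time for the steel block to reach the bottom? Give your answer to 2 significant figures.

The weight component along the incline is mg sin 57° = 156.160 N and the normal force is N = mg cos 57° = 101.412 N.
Friction up the slope is f = μN = 0.22 × 101.412 = 22.311 N, so the net downslope force is 156.160 − 22.311 = 133.849 N and a = 133.849 / 19 = 7.0447 m/s².
Starting from rest, L = ½at², so t = √(2L/a) = √(2 × 4.3 / 7.0447) = 1.1049 s.

1.1 s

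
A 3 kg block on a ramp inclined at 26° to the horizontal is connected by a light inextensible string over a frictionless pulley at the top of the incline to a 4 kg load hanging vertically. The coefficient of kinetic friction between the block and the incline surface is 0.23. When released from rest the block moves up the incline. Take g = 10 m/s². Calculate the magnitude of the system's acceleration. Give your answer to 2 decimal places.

2.95 m/s²

For the block on the incline: the weight component along the slope is m₁g sin 26° = 3 × 10 × 0.4384 = 13.152 N and the normal force is N = m₁g cos 26° = 26.964 N.
Kinetic friction opposes the block's motion up the incline: f = μN = 0.23 × 26.964 = 6.202 N acting down the slope.
Newton's second law for the block (up-slope positive): T − 13.152 − 6.202 = 3 a. For the hanging load (downward positive): 4 × 10 − T = 4 a.
Adding the two equations eliminates T: 20.646 = 7 a, so a = 2.9494 m/s².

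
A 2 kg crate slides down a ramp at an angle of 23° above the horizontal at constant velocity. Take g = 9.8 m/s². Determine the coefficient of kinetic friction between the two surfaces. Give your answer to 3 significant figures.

0.424

At constant velocity the net force along the incline is zero: mg sin 23° = μ mg cos 23°.
So μ = tan 23° = 0.3907 / 0.9205 = 0.4244.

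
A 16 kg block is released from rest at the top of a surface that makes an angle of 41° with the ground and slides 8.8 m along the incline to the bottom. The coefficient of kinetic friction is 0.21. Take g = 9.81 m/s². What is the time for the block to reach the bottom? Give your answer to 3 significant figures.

The weight component along the incline is mg sin 41° = 102.975 N and the normal force is N = mg cos 41° = 118.459 N.
Friction up the slope is f = μN = 0.21 × 118.459 = 24.876 N, so the net downslope force is 102.975 − 24.876 = 78.099 N and a = 78.099 / 16 = 4.8812 m/s².
Starting from rest, L = ½at², so t = √(2L/a) = √(2 × 8.8 / 4.8812) = 1.8989 s.

1.90 s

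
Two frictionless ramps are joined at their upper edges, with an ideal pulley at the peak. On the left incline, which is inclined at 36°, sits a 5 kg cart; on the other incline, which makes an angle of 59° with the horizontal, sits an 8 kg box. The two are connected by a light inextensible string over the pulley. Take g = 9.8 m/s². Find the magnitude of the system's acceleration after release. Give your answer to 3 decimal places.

Resolve each weight along its own incline: the 5 kg mass has component 5 × 9.8 × sin 36° = 28.801 N down its slope, and the 8 kg mass has 8 × 9.8 × sin 59° = 67.202 N down its slope.
The 8 kg side's 67.202 N exceeds the other side's 28.801 N, so that mass slides down and the 5 kg mass slides up. Taking that direction as positive, Newton's second law for the whole system gives 67.202 − 28.801 = (5 + 8) a, so a = 38.401 / 13 = 2.9539 m/s².

2.954 m/s²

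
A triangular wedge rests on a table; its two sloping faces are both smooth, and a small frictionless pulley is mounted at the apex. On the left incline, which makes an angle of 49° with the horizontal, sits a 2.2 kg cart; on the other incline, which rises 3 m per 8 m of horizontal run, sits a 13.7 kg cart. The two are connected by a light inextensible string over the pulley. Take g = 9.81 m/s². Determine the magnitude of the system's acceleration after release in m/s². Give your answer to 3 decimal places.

Resolve each weight along its own incline: the 2.2 kg mass has component 2.2 × 9.81 × sin 49° = 16.288 N down its slope, and the 13.7 kg mass has 13.7 × 9.81 × sin 20.56° = 47.190 N down its slope.
The 13.7 kg side's 47.190 N exceeds the other side's 16.288 N, so that mass slides down and the 2.2 kg mass slides up. Taking that direction as positive, Newton's second law for the whole system gives 47.190 − 16.288 = (2.2 + 13.7) a, so a = 30.902 / 15.9 = 1.9435 m/s².

1.944 m/s²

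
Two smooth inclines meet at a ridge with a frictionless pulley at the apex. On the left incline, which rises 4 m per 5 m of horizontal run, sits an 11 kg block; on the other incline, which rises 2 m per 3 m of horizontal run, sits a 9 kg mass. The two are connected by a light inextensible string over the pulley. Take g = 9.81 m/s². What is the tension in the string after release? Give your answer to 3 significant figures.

57.3 N

Resolve each weight along its own incline: the 11 kg mass has component 11 × 9.81 × sin 38.66° = 67.411 N down its slope, and the 9 kg mass has 9 × 9.81 × sin 33.69° = 48.974 N down its slope.
The 11 kg side's 67.411 N exceeds the other side's 48.974 N, so that mass slides down and the 9 kg mass slides up. Taking that direction as positive, Newton's second law for the whole system gives 67.411 − 48.974 = (11 + 9) a, so a = 18.437 / 20 = 0.9219 m/s².
For the 9 kg mass (up-slope positive): T − 48.974 = 9 × 0.9219, so T = 57.271 N.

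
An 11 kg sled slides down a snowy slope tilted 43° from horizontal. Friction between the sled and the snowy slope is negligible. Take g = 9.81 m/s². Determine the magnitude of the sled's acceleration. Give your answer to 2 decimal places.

6.69 m/s²

Resolving the weight along the incline: the component pulling the sled down the slope is mg sin 43° = 11 × 9.81 × 0.6820 = 73.595 N, and the normal force is N = mg cos 43° = 11 × 9.81 × 0.7314 = 78.925 N.
With no friction the net force along the incline is 73.595 N, so a = g sin 43° = 73.595 / 11 = 6.6905 m/s².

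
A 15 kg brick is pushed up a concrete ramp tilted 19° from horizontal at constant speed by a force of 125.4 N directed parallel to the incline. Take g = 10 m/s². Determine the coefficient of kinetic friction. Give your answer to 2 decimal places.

At constant speed ΣF = 0 along the incline. The applied 125.4 N acts up the slope; the weight component mg sin 19° = 48.835 N and kinetic friction μN both act down the slope.
So 125.4 = 48.835 + μ × 141.828, giving μ = (125.4 − 48.835) / 141.828 = 0.5398.

0.54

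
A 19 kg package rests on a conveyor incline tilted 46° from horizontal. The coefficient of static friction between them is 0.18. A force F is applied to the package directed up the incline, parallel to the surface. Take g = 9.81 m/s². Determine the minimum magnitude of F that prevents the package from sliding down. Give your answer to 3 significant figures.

The normal force is N = mg cos 46° = 129.477 N. With F at its minimum the package is on the verge of sliding down, so static friction is at its maximum μ_s N = 0.18 × 129.477 = 23.306 N and acts up the slope.
Equilibrium along the incline: F + μ_s N = mg sin 46°, so F = 134.078 − 23.306 = 110.772 N.

111 N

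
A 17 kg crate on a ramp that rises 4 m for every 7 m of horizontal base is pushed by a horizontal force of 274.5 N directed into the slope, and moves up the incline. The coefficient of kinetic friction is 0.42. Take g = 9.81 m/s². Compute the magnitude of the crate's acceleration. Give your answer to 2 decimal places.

2.21 m/s²

The horizontal push has components F cos 29.74° = 274.5 × 0.8682 = 238.321 N up the incline and F sin 29.74° = 274.5 × 0.4961 = 136.179 N pressing into the surface.
The normal force is therefore N = mg cos 29.74° + F sin 29.74° = 144.790 + 136.179 = 280.969 N, and kinetic friction down the slope is μN = 0.42 × 280.969 = 118.007 N.
Along the incline: F cos 29.74° − mg sin 29.74° − μN = ma, so 238.321 − 82.735 − 118.007 = 17 a, giving a = 2.2105 m/s².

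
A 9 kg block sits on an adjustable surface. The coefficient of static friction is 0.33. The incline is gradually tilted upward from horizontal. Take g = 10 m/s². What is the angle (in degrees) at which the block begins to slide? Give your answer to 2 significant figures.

18°

At the threshold of sliding, static friction is at its maximum μ_s N and exactly balances the weight component along the incline: mg sin θ = μ_s mg cos θ.
Hence tan θ = μ_s = 0.33, so θ = arctan(0.33) = 18.2629°.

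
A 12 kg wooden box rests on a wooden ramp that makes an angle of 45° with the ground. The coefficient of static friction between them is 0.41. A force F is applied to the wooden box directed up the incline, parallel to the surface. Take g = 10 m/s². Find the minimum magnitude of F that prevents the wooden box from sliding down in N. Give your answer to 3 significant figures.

The normal force is N = mg cos 45° = 84.853 N. With F at its minimum the wooden box is on the verge of sliding down, so static friction is at its maximum μ_s N = 0.41 × 84.853 = 34.790 N and acts up the slope.
Equilibrium along the incline: F + μ_s N = mg sin 45°, so F = 84.853 − 34.790 = 50.063 N.

50.1 N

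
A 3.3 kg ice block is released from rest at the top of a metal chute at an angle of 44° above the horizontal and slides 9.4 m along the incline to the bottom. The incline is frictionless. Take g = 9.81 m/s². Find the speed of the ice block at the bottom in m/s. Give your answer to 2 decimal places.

11.32 m/s

The weight component along the incline is mg sin 44° = 22.488 N and the normal force is N = mg cos 44° = 23.287 N.
With no friction, a = g sin 44° = 6.8146 m/s².
Starting from rest over a distance of 9.4 m, v² = 2aL = 2 × 6.8146 × 9.4 = 128.1145, so v = 11.3188 m/s.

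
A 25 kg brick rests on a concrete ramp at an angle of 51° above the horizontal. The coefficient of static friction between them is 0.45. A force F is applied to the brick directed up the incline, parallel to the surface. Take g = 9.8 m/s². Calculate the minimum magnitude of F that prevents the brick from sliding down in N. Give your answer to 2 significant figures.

The normal force is N = mg cos 51° = 154.183 N. With F at its minimum the brick is on the verge of sliding down, so static friction is at its maximum μ_s N = 0.45 × 154.183 = 69.382 N and acts up the slope.
Equilibrium along the incline: F + μ_s N = mg sin 51°, so F = 190.401 − 69.382 = 121.019 N.

120 N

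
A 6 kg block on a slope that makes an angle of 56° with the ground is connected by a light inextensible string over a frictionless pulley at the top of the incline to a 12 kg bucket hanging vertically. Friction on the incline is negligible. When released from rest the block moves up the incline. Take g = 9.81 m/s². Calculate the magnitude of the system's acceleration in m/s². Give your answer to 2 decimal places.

3.83 m/s²

For the block on the incline: the weight component along the slope is m₁g sin 56° = 6 × 9.81 × 0.8290 = 48.795 N and the normal force is N = m₁g cos 56° = 32.914 N.
Newton's second law for the block (up-slope positive): T − 48.795 = 6 a. For the hanging bucket (downward positive): 12 × 9.81 − T = 12 a.
Adding the two equations eliminates T: 68.925 = 18 a, so a = 3.8292 m/s².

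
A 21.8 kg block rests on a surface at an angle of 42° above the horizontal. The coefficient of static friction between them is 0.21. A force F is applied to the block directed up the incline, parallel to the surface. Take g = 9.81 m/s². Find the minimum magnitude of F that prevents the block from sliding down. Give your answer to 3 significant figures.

110 N

The normal force is N = mg cos 42° = 158.927 N. With F at its minimum the block is on the verge of sliding down, so static friction is at its maximum μ_s N = 0.21 × 158.927 = 33.375 N and acts up the slope.
Equilibrium along the incline: F + μ_s N = mg sin 42°, so F = 143.099 − 33.375 = 109.724 N.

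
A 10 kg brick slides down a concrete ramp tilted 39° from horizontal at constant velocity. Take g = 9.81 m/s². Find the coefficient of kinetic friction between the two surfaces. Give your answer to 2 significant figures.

0.81

At constant velocity the net force along the incline is zero: mg sin 39° = μ mg cos 39°.
So μ = tan 39° = 0.6293 / 0.7771 = 0.8098.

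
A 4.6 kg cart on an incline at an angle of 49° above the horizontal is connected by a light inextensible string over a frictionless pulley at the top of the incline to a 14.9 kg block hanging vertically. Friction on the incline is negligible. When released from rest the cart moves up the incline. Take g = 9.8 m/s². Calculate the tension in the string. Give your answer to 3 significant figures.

For the cart on the incline: the weight component along the slope is m₁g sin 49° = 4.6 × 9.8 × 0.7547 = 34.022 N and the normal force is N = m₁g cos 49° = 29.575 N.
Newton's second law for the cart (up-slope positive): T − 34.022 = 4.6 a. For the hanging block (downward positive): 14.9 × 9.8 − T = 14.9 a.
Adding the two equations eliminates T: 111.998 = 19.5 a, so a = 5.7435 m/s².
Then from the hanging block's equation, T = 14.9 × (9.8 − 5.7435) = 60.442 N.

60.4 N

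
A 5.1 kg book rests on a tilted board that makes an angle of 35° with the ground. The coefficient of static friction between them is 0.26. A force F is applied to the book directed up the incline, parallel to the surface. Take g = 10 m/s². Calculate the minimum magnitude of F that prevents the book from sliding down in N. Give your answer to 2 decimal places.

The normal force is N = mg cos 35° = 41.777 N. With F at its minimum the book is on the verge of sliding down, so static friction is at its maximum μ_s N = 0.26 × 41.777 = 10.862 N and acts up the slope.
Equilibrium along the incline: F + μ_s N = mg sin 35°, so F = 29.252 − 10.862 = 18.390 N.

18.39 N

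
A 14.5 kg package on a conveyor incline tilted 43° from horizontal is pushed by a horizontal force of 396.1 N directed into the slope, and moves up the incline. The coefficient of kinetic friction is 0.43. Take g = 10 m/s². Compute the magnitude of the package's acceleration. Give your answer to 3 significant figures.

2.00 m/s²

The horizontal push has components F cos 43° = 396.1 × 0.7314 = 289.708 N up the incline and F sin 43° = 396.1 × 0.6820 = 270.140 N pressing into the surface.
The normal force is therefore N = mg cos 43° + F sin 43° = 106.053 + 270.140 = 376.193 N, and kinetic friction down the slope is μN = 0.43 × 376.193 = 161.763 N.
Along the incline: F cos 43° − mg sin 43° − μN = ma, so 289.708 − 98.890 − 161.763 = 14.5 a, giving a = 2.0038 m/s².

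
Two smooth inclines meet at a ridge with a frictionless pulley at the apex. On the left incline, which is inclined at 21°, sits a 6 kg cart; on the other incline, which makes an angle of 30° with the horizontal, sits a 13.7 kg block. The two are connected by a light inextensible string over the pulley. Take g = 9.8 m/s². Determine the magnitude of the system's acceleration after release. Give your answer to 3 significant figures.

Resolve each weight along its own incline: the 6 kg mass has component 6 × 9.8 × sin 21° = 21.072 N down its slope, and the 13.7 kg mass has 13.7 × 9.8 × sin 30° = 67.130 N down its slope.
The 13.7 kg side's 67.130 N exceeds the other side's 21.072 N, so that mass slides down and the 6 kg mass slides up. Taking that direction as positive, Newton's second law for the whole system gives 67.130 − 21.072 = (6 + 13.7) a, so a = 46.058 / 19.7 = 2.3380 m/s².

2.34 m/s²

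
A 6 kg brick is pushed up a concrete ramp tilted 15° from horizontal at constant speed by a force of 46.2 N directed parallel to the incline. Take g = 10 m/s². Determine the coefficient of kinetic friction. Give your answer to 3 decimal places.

At constant speed ΣF = 0 along the incline. The applied 46.2 N acts up the slope; the weight component mg sin 15° = 15.529 N and kinetic friction μN both act down the slope.
So 46.2 = 15.529 + μ × 57.956, giving μ = (46.2 − 15.529) / 57.956 = 0.5292.

0.529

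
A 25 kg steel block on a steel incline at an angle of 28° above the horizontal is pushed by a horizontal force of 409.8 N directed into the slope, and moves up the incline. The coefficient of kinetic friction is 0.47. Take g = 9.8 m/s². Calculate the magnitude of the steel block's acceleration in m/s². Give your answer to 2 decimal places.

The horizontal push has components F cos 28° = 409.8 × 0.8829 = 361.812 N up the incline and F sin 28° = 409.8 × 0.4695 = 192.401 N pressing into the surface.
The normal force is therefore N = mg cos 28° + F sin 28° = 216.311 + 192.401 = 408.712 N, and kinetic friction down the slope is μN = 0.47 × 408.712 = 192.095 N.
Along the incline: F cos 28° − mg sin 28° − μN = ma, so 361.812 − 115.028 − 192.095 = 25 a, giving a = 2.1876 m/s².

2.19 m/s²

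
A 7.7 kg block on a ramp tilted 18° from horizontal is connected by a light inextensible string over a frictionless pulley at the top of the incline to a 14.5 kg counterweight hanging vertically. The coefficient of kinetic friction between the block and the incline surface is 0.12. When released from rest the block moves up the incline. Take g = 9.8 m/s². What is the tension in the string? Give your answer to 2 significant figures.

70 N

For the block on the incline: the weight component along the slope is m₁g sin 18° = 7.7 × 9.8 × 0.3090 = 23.317 N and the normal force is N = m₁g cos 18° = 71.767 N.
Kinetic friction opposes the block's motion up the incline: f = μN = 0.12 × 71.767 = 8.612 N acting down the slope.
Newton's second law for the block (up-slope positive): T − 23.317 − 8.612 = 7.7 a. For the hanging counterweight (downward positive): 14.5 × 9.8 − T = 14.5 a.
Adding the two equations eliminates T: 110.171 = 22.2 a, so a = 4.9627 m/s².
Then from the hanging counterweight's equation, T = 14.5 × (9.8 − 4.9627) = 70.141 N.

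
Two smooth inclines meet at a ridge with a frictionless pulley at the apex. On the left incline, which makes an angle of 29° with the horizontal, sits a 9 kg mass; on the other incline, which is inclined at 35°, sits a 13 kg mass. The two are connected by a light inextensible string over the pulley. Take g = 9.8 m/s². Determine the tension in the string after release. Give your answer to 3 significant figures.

55.2 N

Resolve each weight along its own incline: the 9 kg mass has component 9 × 9.8 × sin 29° = 42.760 N down its slope, and the 13 kg mass has 13 × 9.8 × sin 35° = 73.074 N down its slope.
The 13 kg side's 73.074 N exceeds the other side's 42.760 N, so that mass slides down and the 9 kg mass slides up. Taking that direction as positive, Newton's second law for the whole system gives 73.074 − 42.760 = (9 + 13) a, so a = 30.314 / 22 = 1.3779 m/s².
For the 9 kg mass (up-slope positive): T − 42.760 = 9 × 1.3779, so T = 55.161 N.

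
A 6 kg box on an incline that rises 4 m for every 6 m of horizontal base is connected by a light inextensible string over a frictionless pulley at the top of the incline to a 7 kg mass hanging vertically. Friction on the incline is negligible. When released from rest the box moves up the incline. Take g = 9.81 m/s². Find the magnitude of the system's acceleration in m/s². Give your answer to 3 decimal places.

For the box on the incline: the weight component along the slope is m₁g sin 33.69° = 6 × 9.81 × 0.5547 = 32.650 N and the normal force is N = m₁g cos 33.69° = 48.974 N.
Newton's second law for the box (up-slope positive): T − 32.650 = 6 a. For the hanging mass (downward positive): 7 × 9.81 − T = 7 a.
Adding the two equations eliminates T: 36.020 = 13 a, so a = 2.7708 m/s².

2.771 m/s²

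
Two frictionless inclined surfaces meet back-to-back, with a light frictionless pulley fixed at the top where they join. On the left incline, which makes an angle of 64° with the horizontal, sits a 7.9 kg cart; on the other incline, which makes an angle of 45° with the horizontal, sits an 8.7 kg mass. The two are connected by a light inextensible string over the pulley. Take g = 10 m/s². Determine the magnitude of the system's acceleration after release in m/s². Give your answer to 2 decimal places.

0.57 m/s²

Resolve each weight along its own incline: the 7.9 kg mass has component 7.9 × 10 × sin 64° = 71.005 N down its slope, and the 8.7 kg mass has 8.7 × 10 × sin 45° = 61.518 N down its slope.
The 7.9 kg side's 71.005 N exceeds the other side's 61.518 N, so that mass slides down and the 8.7 kg mass slides up. Taking that direction as positive, Newton's second law for the whole system gives 71.005 − 61.518 = (7.9 + 8.7) a, so a = 9.487 / 16.6 = 0.5715 m/s².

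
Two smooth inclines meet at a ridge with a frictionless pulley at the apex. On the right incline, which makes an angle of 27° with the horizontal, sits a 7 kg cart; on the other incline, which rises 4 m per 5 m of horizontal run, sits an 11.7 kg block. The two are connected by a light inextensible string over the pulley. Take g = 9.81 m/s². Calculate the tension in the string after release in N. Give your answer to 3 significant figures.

46.3 N

Resolve each weight along its own incline: the 7 kg mass has component 7 × 9.81 × sin 27° = 31.176 N down its slope, and the 11.7 kg mass has 11.7 × 9.81 × sin 38.66° = 71.701 N down its slope.
The 11.7 kg side's 71.701 N exceeds the other side's 31.176 N, so that mass slides down and the 7 kg mass slides up. Taking that direction as positive, Newton's second law for the whole system gives 71.701 − 31.176 = (7 + 11.7) a, so a = 40.525 / 18.7 = 2.1671 m/s².
For the 7 kg mass (up-slope positive): T − 31.176 = 7 × 2.1671, so T = 46.346 N.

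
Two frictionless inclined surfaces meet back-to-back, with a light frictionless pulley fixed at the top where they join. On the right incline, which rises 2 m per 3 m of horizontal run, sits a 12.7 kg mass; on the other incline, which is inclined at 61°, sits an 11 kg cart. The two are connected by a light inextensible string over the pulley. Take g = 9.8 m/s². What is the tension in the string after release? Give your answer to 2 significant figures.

83 N

Resolve each weight along its own incline: the 12.7 kg mass has component 12.7 × 9.8 × sin 33.69° = 69.038 N down its slope, and the 11 kg mass has 11 × 9.8 × sin 61° = 94.284 N down its slope.
The 11 kg side's 94.284 N exceeds the other side's 69.038 N, so that mass slides down and the 12.7 kg mass slides up. Taking that direction as positive, Newton's second law for the whole system gives 94.284 − 69.038 = (12.7 + 11) a, so a = 25.246 / 23.7 = 1.0652 m/s².
For the 12.7 kg mass (up-slope positive): T − 69.038 = 12.7 × 1.0652, so T = 82.566 N.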